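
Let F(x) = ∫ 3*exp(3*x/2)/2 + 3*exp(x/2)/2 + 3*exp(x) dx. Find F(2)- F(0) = -8 + (1 + E)^3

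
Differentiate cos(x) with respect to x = -sin(x)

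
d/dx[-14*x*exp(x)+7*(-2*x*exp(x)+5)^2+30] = 56*x^2*exp(2*x) + 56*x*exp(2*x) - 154*x*exp(x) - 154*exp(x)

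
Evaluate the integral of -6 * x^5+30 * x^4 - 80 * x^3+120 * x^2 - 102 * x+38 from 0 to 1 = 12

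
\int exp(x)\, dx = exp(x) + C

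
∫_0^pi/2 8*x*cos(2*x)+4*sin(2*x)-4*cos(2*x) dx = 0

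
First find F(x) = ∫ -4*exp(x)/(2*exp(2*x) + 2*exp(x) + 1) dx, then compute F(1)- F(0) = -4*acot(1/2) + 4*acot(E/(1 + E))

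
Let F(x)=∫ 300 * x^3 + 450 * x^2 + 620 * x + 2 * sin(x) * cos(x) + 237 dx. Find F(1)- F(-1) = 774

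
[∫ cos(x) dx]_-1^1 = 2*sin(1)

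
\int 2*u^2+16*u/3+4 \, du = 2*u^3/3 + 8*u^2/3 + 4*u + C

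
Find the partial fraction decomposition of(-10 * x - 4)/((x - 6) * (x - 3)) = 34/(3*(x - 3)) - 64/(3*(x - 6))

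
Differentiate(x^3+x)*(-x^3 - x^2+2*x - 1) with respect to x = -6*x^5 - 5*x^4 + 4*x^3 - 6*x^2 + 4*x - 1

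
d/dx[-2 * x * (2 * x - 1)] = 2 - 8*x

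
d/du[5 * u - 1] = 5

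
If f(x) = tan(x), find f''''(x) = 24*tan(x)^5 + 40*tan(x)^3 + 16*tan(x)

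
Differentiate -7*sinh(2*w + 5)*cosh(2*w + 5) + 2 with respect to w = -14*cosh(4*w + 10)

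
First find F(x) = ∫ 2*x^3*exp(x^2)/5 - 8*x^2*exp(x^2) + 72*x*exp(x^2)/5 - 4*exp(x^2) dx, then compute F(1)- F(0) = -7 + 16*E/5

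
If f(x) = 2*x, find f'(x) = 2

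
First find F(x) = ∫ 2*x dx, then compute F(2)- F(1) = 3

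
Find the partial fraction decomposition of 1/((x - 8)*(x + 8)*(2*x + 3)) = -4/(247*(2*x + 3)) + 1/(208*(x + 8)) + 1/(304*(x - 8))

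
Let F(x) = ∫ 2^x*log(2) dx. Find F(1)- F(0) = 1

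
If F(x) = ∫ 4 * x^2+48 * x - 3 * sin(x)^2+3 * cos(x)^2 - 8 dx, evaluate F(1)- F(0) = 3*sin(2)/2 + 52/3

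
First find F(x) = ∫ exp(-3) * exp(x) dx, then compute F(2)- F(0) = -exp(-3) + exp(-1)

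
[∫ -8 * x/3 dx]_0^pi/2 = -pi^2/3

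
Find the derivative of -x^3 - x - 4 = -3*x^2 - 1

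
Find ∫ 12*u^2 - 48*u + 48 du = 4*u^3 - 24*u^2 + 48*u + C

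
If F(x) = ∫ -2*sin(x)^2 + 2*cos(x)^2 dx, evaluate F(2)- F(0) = sin(4)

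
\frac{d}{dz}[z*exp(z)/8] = z*exp(z)/8 + exp(z)/8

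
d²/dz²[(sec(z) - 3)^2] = 6*tan(z)^4 + 8*tan(z)^2 + 2 + 6/cos(z) - 12/cos(z)^3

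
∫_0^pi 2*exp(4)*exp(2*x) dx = -exp(4) + exp(4 + 2*pi)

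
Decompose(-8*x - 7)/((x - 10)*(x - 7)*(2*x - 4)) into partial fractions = -23/(80*(x - 2)) + 21/(10*(x - 7)) - 29/(16*(x - 10))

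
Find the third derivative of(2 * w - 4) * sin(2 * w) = -16*w*cos(2*w) - 24*sin(2*w) + 32*cos(2*w)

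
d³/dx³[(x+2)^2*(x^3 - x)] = 60*x^2 + 96*x + 18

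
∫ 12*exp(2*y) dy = 6*exp(2*y) + C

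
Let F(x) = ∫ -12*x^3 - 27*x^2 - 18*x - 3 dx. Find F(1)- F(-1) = -24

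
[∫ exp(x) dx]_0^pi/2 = -1 + exp(pi/2)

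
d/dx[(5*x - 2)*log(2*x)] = (5*x*log(x) + 5*x*log(2) + 5*x - 2)/x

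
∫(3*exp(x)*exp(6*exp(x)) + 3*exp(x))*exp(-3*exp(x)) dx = 2*sinh(3*exp(x)) + C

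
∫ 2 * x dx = x^2 + C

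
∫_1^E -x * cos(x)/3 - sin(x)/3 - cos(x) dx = (-1 - E/3)*sin(E) + 4*sin(1)/3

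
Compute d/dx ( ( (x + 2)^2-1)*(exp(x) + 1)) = x^2*exp(x) + 6*x*exp(x) + 2*x + 7*exp(x) + 4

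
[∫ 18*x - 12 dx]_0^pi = -4 + (2 - 3*pi)^2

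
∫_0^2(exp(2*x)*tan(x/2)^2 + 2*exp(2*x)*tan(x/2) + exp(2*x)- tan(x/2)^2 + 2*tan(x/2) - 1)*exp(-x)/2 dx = (-exp(-2) + exp(2))*tan(1)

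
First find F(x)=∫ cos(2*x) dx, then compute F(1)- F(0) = sin(2)/2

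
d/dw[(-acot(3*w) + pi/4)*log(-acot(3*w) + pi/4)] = (3*log(-acot(3*w) + pi/4) + 3)/(9*w^2 + 1)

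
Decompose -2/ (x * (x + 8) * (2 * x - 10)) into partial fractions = -1/(104*(x + 8)) - 1/(65*(x - 5)) + 1/(40*x)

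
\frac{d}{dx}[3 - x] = -1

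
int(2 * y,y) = y^2 + C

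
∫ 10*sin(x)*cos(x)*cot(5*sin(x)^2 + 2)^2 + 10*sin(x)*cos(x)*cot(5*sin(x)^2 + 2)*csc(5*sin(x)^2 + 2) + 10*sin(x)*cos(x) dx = -cot(5*sin(x)^2 + 2) - csc(5*sin(x)^2 + 2) + C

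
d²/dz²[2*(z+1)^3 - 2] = 12*z + 12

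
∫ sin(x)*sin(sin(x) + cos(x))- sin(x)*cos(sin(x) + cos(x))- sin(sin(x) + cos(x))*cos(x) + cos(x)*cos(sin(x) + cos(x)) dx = sqrt(2)*sin(sqrt(2)*sin(x + pi/4) + pi/4) + C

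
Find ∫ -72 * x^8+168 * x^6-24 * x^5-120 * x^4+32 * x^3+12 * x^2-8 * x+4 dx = -8*x^9 + 24*x^7 - 4*x^6 - 24*x^5 + 8*x^4 + 4*x^3 - 4*x^2 + 4*x + C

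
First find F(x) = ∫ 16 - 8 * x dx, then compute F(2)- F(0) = 16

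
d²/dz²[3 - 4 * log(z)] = 4/z^2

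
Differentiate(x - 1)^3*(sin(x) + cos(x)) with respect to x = (x - 1)^2*(sqrt(2)*x*cos(x + pi/4) + 4*sin(x) + 2*cos(x))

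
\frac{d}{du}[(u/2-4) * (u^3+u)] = 2*u^3 - 12*u^2 + u - 4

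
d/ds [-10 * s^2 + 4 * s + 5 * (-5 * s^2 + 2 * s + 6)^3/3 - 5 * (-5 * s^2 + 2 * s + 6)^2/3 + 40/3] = -1250*s^5 + 1250*s^4 + 7300*s^3/3 - 1660*s^2 - 4180*s/3 + 324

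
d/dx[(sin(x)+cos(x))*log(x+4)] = sqrt(2)*(x*log(x + 4)*cos(x + pi/4) + 4*log(x + 4)*cos(x + pi/4) + sin(x + pi/4))/(x + 4)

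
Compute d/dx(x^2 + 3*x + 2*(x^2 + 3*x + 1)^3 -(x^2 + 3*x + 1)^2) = 12*x^5 + 90*x^4 + 236*x^3 + 252*x^2 + 100*x + 15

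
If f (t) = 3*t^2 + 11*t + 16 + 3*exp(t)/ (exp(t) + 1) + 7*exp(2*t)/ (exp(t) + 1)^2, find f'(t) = (6*t*exp(3*t) + 18*t*exp(2*t) + 18*t*exp(t) + 6*t + 11*exp(3*t) + 50*exp(2*t) + 36*exp(t) + 11)/(exp(3*t) + 3*exp(2*t) + 3*exp(t) + 1)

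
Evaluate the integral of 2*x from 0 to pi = pi^2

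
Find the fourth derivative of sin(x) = sin(x)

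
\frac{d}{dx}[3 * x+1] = 3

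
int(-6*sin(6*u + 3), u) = cos(6*u + 3) + C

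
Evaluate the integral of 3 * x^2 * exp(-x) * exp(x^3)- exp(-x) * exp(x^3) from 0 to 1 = 0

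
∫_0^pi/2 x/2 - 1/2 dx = -1/4 + (-1 + pi/2)^2/4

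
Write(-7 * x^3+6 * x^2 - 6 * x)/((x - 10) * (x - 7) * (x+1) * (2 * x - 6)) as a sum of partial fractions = -19/(704*(x + 1)) - 153/(224*(x - 3)) + 2149/(192*(x - 7)) - 3230/(231*(x - 10))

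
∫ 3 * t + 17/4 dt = 3*t^2/2 + 17*t/4 + C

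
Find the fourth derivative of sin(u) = sin(u)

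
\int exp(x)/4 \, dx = exp(x)/4 + C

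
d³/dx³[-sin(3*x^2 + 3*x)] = 216*x^3*cos(3*x*(x + 1)) + 324*x^2*cos(3*x*(x + 1)) + 108*x*sin(3*x*(x + 1)) + 162*x*cos(3*x*(x + 1)) + 54*sin(3*x*(x + 1)) + 27*cos(3*x*(x + 1))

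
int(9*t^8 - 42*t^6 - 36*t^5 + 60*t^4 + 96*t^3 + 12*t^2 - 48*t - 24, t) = t^9 - 6*t^7 - 6*t^6 + 12*t^5 + 24*t^4 + 4*t^3 - 24*t^2 - 24*t + C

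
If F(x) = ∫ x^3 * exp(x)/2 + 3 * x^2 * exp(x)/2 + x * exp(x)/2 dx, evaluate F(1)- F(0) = 1/2 + E/2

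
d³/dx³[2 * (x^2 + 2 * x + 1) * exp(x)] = 2*x^2*exp(x) + 16*x*exp(x) + 26*exp(x)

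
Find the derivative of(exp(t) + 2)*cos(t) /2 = sqrt(2)*exp(t)*cos(t + pi/4)/2 - sin(t)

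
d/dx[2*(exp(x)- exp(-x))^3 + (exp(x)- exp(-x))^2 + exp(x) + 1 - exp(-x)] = (6*exp(6*x) + 2*exp(5*x) - 5*exp(4*x) - 5*exp(2*x) - 2*exp(x) + 6)*exp(-3*x)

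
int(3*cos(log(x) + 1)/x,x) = 3*sin(log(x) + 1) + C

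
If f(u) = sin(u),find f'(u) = cos(u)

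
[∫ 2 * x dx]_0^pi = pi^2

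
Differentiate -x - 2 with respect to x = -1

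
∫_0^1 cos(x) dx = sin(1)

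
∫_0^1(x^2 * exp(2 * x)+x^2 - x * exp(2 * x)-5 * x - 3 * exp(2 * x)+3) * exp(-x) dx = -2*E + 2*exp(-1)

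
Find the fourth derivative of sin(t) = sin(t)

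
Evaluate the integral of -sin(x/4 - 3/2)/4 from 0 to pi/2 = -cos(3/2) + sin(3*pi/8 + 3/2)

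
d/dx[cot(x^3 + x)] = -(3*x^2 + 1)/sin(x*(x^2 + 1))^2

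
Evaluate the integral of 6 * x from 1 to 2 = 9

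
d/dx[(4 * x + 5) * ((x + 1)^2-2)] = 12*x^2 + 26*x + 6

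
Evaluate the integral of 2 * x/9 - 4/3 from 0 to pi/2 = -4 + (-2 + pi/6)^2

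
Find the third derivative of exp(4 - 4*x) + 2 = -64*exp(4 - 4*x)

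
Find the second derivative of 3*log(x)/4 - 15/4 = -3/(4*x^2)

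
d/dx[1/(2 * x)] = -1/(2*x^2)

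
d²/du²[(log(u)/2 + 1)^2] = (-log(u) - 1)/(2*u^2)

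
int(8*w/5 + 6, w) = 4*w^2/5 + 6*w + C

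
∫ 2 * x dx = x^2 + C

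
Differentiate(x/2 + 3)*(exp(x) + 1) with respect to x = x*exp(x)/2 + 7*exp(x)/2 + 1/2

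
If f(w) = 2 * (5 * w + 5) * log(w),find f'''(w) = (20 - 10*w)/w^3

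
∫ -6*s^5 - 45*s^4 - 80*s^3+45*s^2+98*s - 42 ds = -s^6 - 9*s^5 - 20*s^4 + 15*s^3 + 49*s^2 - 42*s + C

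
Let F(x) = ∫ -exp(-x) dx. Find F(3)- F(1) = -exp(-1) + exp(-3)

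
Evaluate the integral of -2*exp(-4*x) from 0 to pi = -1/2 + exp(-4*pi)/2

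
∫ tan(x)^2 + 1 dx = tan(x) + C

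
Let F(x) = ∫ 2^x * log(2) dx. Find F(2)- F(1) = 2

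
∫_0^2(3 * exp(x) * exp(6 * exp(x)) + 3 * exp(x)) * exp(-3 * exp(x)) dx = -exp(3) - exp(-3*exp(2)) + exp(-3) + exp(3*exp(2))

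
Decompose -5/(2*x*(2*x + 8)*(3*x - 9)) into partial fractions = -5/(336*(x + 4)) - 5/(252*(x - 3)) + 5/(144*x)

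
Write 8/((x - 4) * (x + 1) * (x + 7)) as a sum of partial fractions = 4/(33*(x + 7)) - 4/(15*(x + 1)) + 8/(55*(x - 4))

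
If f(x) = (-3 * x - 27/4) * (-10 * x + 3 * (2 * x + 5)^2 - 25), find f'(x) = -108*x^2 - 462*x - 975/2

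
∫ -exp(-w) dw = exp(-w) + C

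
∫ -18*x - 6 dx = -9*x^2 - 6*x + C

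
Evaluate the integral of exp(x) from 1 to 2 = -E + exp(2)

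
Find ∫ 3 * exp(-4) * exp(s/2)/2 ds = 3*exp(s/2 - 4) + C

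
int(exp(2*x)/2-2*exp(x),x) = (exp(x) - 4)^2/4 + C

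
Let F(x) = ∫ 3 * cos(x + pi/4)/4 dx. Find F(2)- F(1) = -3*sin(pi/4 + 1)/4 + 3*sin(pi/4 + 2)/4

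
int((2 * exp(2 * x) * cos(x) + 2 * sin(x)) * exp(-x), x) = 2*sqrt(2)*sin(x + pi/4)*sinh(x) + C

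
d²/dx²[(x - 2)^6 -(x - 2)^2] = 30*x^4 - 240*x^3 + 720*x^2 - 960*x + 478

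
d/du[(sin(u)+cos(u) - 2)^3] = 3*sqrt(2)*(sqrt(2)*sin(u + pi/4) - 2)^2*cos(u + pi/4)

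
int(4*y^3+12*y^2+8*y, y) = y^4 + 4*y^3 + 4*y^2 + C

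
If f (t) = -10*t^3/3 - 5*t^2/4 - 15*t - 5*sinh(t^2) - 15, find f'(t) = -10*t^2 - 10*t*cosh(t^2) - 5*t/2 - 15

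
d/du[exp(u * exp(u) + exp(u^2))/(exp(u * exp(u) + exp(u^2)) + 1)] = (2*u*exp(u^2 + u*exp(u) + exp(u^2)) + u*exp(u*exp(u) + u + exp(u^2)) + exp(u*exp(u) + u + exp(u^2)))/(exp(2*u*exp(u))*exp(2*exp(u^2)) + 2*exp(u*exp(u))*exp(exp(u^2)) + 1)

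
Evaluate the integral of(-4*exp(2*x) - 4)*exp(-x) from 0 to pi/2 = -4*exp(pi/2) + 4*exp(-pi/2)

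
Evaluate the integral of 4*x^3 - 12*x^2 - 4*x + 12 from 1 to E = -16 + (-4 + (-1 + E)^2)^2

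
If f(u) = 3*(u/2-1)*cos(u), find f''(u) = -3*u*cos(u)/2 - 3*sin(u) + 3*cos(u)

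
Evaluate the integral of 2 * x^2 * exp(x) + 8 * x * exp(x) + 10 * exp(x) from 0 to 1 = -6 + 12*E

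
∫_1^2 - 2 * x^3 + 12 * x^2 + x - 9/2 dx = 35/2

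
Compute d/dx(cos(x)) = -sin(x)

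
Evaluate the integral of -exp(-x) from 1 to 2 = -exp(-1) + exp(-2)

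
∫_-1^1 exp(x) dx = E - exp(-1)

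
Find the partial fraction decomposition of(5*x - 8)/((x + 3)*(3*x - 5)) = 1/(14*(3*x - 5)) + 23/(14*(x + 3))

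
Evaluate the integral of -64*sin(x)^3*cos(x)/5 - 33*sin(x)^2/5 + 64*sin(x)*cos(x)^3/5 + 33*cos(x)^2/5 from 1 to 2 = -33*sin(2)/10 + 33*sin(4)/10 - 8*sin(2)^2/5 + 8*sin(4)^2/5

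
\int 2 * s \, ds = s^2 + C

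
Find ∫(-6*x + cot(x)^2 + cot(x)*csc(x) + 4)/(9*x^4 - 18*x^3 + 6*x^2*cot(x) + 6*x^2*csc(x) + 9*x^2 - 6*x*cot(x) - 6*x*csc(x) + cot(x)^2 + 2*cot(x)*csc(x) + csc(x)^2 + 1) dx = acot(3*x^2 - 3*x + cot(x) + csc(x)) + C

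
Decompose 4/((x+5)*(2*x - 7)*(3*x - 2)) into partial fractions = -36/(289*(3*x - 2)) + 16/(289*(2*x - 7)) + 4/(289*(x + 5))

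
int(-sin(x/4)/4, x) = cos(x/4) + C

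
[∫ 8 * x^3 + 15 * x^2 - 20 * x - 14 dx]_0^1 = -17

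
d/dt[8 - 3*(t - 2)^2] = 12 - 6*t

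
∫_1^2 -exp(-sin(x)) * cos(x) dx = -exp(-sin(1)) + exp(-sin(2))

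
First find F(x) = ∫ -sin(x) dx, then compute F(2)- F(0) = -1 + cos(2)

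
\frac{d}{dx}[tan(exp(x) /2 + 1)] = exp(x)*tan(exp(x)/2 + 1)^2/2 + exp(x)/2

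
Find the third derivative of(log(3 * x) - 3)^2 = (4*log(x) - 18 + 4*log(3))/x^3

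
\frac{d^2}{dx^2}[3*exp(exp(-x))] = (3*exp(x + exp(-x)) + 3*exp(exp(-x)))*exp(-2*x)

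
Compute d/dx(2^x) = 2^x*log(2)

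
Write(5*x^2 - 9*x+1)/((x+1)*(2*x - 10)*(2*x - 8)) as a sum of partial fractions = 1/(8*(x + 1)) - 9/(4*(x - 4)) + 27/(8*(x - 5))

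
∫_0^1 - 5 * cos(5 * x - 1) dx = -sin(1) - sin(4)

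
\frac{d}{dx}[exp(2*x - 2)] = 2*exp(2*x - 2)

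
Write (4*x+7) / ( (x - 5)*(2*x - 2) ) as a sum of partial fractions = -11/(8*(x - 1)) + 27/(8*(x - 5))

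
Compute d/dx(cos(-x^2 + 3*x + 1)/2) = (x - 3/2)*sin(-x^2 + 3*x + 1)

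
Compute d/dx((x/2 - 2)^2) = x/2 - 2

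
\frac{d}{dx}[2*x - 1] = 2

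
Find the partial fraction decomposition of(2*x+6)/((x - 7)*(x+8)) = 2/(3*(x + 8)) + 4/(3*(x - 7))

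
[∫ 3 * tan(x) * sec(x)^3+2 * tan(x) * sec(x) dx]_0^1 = -3 + 2*sec(1) + sec(1)^3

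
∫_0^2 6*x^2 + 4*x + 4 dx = 32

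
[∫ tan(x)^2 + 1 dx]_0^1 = tan(1)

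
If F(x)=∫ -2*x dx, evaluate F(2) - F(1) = -3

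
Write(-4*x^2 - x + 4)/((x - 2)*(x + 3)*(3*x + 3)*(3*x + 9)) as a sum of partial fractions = 3/(100*(x + 3)) - 29/(90*(x + 3)^2) - 1/(108*(x + 1)) - 14/(675*(x - 2))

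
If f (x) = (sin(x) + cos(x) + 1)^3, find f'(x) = 3*sqrt(2)*(sqrt(2)*sin(x + pi/4) + 1)^2*cos(x + pi/4)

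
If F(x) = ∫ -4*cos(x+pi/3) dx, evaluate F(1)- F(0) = -4*sin(1 + pi/3) + 2*sqrt(3)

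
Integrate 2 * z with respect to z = z^2 + C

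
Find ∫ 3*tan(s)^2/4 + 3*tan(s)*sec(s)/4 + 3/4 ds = 3*tan(s)/4 + 3/(4*cos(s)) + C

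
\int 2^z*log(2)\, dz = 2^z + C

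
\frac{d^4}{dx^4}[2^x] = 2^x*log(2)^4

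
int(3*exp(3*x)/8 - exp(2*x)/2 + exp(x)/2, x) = (exp(2*x) - 2*exp(x) + 4)*exp(x)/8 + C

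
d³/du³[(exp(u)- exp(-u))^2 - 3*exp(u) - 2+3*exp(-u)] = (8*exp(4*u) - 3*exp(3*u) - 3*exp(u) - 8)*exp(-2*u)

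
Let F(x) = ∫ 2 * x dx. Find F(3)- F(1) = 8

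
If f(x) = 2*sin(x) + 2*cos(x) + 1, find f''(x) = -2*sin(x) - 2*cos(x)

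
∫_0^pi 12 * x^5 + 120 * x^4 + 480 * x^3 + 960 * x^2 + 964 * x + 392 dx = -136 + 2*(2 + pi)^2 + 2*(2 + pi)^6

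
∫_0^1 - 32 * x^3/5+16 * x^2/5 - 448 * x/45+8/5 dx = -176/45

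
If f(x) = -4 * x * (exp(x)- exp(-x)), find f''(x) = (-4*x*exp(2*x) + 4*x - 8*exp(2*x) - 8)*exp(-x)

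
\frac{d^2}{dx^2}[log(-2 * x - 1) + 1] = -4/(4*x^2 + 4*x + 1)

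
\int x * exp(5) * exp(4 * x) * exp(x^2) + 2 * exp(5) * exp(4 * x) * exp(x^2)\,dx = exp((x + 2)^2 + 1)/2 + C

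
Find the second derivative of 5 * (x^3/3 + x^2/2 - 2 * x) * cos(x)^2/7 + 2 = -10*x^3*cos(2*x)/21 - 10*x^2*sin(2*x)/7 - 5*x^2*cos(2*x)/7 - 10*x*sin(2*x)/7 + 25*x*cos(2*x)/7 + 5*x/7 + 20*sin(2*x)/7 + 5*cos(2*x)/14 + 5/14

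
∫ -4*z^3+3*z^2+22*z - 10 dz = -z^4 + z^3 + 11*z^2 - 10*z + C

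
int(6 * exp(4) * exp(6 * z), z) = exp(6*z + 4) + C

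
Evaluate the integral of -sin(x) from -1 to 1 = 0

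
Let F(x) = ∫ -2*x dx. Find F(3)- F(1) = -8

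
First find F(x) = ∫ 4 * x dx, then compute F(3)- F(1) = 16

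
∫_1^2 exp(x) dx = -E + exp(2)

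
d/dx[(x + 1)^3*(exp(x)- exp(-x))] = (x^3*exp(2*x) + x^3 + 6*x^2*exp(2*x) + 9*x*exp(2*x) - 3*x + 4*exp(2*x) - 2)*exp(-x)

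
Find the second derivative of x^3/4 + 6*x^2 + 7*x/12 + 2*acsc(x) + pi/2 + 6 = (3*x^6 + 24*x^5 - 6*x^4 - 48*x^3 + 8*x^2*sqrt(1 - 1/x^2) + 3*x^2 + 24*x - 4*sqrt(1 - 1/x^2))/(2*x^5 - 4*x^3 + 2*x)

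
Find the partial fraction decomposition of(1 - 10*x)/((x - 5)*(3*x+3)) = -11/(18*(x + 1)) - 49/(18*(x - 5))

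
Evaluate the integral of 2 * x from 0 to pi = pi^2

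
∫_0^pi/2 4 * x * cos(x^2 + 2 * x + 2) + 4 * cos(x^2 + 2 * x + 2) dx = -2*sin(2) - 2*sin(2 + pi^2/4)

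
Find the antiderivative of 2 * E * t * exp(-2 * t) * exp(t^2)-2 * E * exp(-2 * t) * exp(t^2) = exp((t - 1)^2) + C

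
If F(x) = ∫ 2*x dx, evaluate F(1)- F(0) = 1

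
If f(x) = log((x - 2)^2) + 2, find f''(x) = -2/(x^2 - 4*x + 4)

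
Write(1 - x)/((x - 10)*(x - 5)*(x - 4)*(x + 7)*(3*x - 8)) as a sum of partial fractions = 135/(17864*(3*x - 8)) + 2/(16269*(x + 7)) - 1/(88*(x - 4)) + 1/(105*(x - 5)) - 3/(3740*(x - 10))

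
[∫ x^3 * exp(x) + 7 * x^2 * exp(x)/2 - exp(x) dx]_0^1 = E/2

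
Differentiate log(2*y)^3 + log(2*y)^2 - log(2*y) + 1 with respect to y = (3*log(y)^2 + 2*log(y) + 6*log(2)*log(y) - 1 + 2*log(2) + 3*log(2)^2)/y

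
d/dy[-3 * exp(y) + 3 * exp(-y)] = (-3*exp(2*y) - 3)*exp(-y)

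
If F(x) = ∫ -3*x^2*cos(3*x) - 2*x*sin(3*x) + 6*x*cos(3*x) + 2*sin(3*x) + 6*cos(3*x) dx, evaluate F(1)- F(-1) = 2*sin(3)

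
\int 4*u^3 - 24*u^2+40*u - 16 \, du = u^4 - 8*u^3 + 20*u^2 - 16*u + C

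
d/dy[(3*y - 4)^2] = 18*y - 24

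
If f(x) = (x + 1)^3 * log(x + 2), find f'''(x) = (6*x^3*log(x + 2) + 11*x^3 + 36*x^2*log(x + 2) + 60*x^2 + 72*x*log(x + 2) + 105*x + 48*log(x + 2) + 56)/(x^3 + 6*x^2 + 12*x + 8)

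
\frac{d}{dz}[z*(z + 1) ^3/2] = 2*z^3 + 9*z^2/2 + 3*z + 1/2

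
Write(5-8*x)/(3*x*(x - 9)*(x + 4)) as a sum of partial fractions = 37/(156*(x + 4)) - 67/(351*(x - 9)) - 5/(108*x)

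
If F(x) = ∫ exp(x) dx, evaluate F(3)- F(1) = -E + exp(3)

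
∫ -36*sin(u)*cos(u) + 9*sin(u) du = 9*(2*cos(u) - 1)*cos(u) + C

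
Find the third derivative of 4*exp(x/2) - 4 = exp(x/2)/2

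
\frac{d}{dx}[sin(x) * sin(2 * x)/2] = (2 - 3*sin(x)^2)*sin(x)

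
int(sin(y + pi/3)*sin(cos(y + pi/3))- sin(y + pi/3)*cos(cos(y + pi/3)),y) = sin(cos(y + pi/3)) + cos(cos(y + pi/3)) + C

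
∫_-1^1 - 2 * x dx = 0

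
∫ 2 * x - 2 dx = x^2 - 2*x + C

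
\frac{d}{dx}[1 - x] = -1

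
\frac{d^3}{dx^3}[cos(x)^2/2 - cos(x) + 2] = (4*cos(x) - 1)*sin(x)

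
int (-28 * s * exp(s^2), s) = -14*exp(s^2) + C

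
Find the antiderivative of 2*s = s^2 + C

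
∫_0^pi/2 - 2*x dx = -pi^2/4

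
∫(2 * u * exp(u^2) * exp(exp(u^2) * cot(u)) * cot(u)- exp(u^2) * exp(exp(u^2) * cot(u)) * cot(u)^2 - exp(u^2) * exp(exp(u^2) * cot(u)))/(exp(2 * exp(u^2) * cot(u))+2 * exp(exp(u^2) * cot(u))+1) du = exp(exp(u^2)*cot(u))/(exp(exp(u^2)*cot(u)) + 1) + C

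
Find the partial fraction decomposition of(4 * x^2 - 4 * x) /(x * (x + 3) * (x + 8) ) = 36/(5*(x + 8)) - 16/(5*(x + 3))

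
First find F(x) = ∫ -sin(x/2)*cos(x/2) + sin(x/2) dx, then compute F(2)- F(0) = (-1 + cos(1))^2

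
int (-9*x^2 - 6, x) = -3*x^3 - 6*x + C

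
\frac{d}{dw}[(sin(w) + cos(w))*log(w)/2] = sqrt(2)*(w*log(w)*cos(w + pi/4) + sin(w + pi/4))/(2*w)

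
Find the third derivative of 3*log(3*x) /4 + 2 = 3/(2*x^3)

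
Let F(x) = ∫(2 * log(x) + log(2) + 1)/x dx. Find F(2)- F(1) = -log(2) + (log(2) + 1)*log(4)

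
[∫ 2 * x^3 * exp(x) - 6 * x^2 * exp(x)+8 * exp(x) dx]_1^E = 2*E + 2*(-2 + E)^3*exp(E)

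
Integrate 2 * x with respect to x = x^2 + C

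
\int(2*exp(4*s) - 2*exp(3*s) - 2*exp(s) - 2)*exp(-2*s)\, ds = (-exp(2*s) + exp(s) + 1)^2*exp(-2*s) + C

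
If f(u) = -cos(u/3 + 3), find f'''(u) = -sin(u/3 + 3)/27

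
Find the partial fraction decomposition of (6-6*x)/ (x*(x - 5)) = -24/(5*(x - 5)) - 6/(5*x)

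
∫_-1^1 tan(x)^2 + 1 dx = 2*tan(1)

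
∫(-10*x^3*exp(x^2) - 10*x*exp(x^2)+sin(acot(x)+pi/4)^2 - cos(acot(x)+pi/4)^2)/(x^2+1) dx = ((x - 1)*(x + 1) - 10*(x^2 + 1)*exp(x^2))/(2*(x^2 + 1)) + C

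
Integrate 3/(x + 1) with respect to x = log(2*(x + 1)^3) + C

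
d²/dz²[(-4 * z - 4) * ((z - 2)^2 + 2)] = 24 - 24*z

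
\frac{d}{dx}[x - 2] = 1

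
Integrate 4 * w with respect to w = 2*w^2 + C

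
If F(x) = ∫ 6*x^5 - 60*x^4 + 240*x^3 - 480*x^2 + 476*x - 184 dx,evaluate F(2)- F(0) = -56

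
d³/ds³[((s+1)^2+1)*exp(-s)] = (-s^2 + 4*s - 2)*exp(-s)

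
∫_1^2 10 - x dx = 17/2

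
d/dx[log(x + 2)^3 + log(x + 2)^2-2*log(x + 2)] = (3*log(x + 2)^2 + 2*log(x + 2) - 2)/(x + 2)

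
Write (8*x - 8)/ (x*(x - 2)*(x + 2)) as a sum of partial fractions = -3/(x + 2) + 1/(x - 2) + 2/x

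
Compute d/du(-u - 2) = -1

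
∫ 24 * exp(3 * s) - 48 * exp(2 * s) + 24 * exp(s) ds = 8*(exp(s) - 1)^3 + C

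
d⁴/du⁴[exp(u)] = exp(u)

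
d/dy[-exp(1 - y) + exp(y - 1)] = (exp(2*y - 2) + 1)*exp(1 - y)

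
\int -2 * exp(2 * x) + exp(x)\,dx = (1 - exp(x))*exp(x) + C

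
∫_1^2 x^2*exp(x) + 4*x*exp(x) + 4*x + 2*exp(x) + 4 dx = -3*E + 10 + 8*exp(2)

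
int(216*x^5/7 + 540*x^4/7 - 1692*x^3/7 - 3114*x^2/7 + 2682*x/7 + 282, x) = 36*x^6/7 + 108*x^5/7 - 423*x^4/7 - 1038*x^3/7 + 1341*x^2/7 + 282*x + C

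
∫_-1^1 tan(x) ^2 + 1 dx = 2*tan(1)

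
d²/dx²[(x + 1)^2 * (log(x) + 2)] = (2*x^2*log(x) + 7*x^2 + 2*x - 1)/x^2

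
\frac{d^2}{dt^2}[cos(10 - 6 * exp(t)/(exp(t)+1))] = (-6*exp(3*t)*sin(10 - 6*exp(t)/(exp(t) + 1)) - 36*exp(2*t)*cos(10 - 6*exp(t)/(exp(t) + 1)) + 6*exp(t)*sin(10 - 6*exp(t)/(exp(t) + 1)))/(exp(4*t) + 4*exp(3*t) + 6*exp(2*t) + 4*exp(t) + 1)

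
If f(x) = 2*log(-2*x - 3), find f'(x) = 4/(2*x + 3)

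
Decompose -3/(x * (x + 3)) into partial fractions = 1/(x + 3) - 1/x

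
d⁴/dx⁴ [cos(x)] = cos(x)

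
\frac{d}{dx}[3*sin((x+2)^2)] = 6*(x + 2)*cos(x^2 + 4*x + 4)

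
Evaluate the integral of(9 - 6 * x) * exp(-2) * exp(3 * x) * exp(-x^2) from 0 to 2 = 3 - 3*exp(-2)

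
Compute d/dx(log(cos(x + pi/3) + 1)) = -sin(x + pi/3)/(cos(x + pi/3) + 1)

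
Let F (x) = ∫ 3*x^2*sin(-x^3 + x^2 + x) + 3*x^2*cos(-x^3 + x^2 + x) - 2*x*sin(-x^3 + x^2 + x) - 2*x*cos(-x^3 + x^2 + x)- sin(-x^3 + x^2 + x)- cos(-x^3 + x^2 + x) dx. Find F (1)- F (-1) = 0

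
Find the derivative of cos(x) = -sin(x)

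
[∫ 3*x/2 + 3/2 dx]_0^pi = -3/4 + 3*(1 + pi)^2/4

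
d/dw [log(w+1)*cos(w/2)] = (-w*log(w + 1)*sin(w/2) - log(w + 1)*sin(w/2) + 2*cos(w/2))/(2*w + 2)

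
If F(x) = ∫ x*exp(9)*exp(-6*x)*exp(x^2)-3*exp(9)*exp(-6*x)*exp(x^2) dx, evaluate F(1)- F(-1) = -exp(16)/2 + exp(4)/2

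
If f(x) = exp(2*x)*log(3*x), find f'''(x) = (8*x^3*exp(2*x)*log(x) + 8*x^3*exp(2*x)*log(3) + 12*x^2*exp(2*x) - 6*x*exp(2*x) + 2*exp(2*x))/x^3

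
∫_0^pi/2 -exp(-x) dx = -1 + exp(-pi/2)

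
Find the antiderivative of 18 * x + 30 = 9*x^2 + 30*x + C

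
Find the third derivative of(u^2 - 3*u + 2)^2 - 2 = 24*u - 36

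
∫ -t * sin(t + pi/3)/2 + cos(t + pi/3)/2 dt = t*cos(t + pi/3)/2 + C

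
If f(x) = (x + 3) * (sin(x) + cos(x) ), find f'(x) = -x*sin(x) + x*cos(x) - 2*sin(x) + 4*cos(x)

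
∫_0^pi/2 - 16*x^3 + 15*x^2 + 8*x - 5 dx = (5 - 2*pi)*(-pi/2 + pi^3/8)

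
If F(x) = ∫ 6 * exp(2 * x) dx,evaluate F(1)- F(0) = 3*E*(E - exp(-1))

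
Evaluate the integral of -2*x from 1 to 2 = -3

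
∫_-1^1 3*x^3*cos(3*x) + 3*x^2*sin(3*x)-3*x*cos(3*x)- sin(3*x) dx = 0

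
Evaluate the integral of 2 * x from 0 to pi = pi^2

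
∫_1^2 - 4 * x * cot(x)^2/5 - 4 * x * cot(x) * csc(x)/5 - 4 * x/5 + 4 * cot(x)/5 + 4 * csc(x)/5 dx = -4*csc(1)/5 + 8*cot(2)/5 - 4*cot(1)/5 + 8*csc(2)/5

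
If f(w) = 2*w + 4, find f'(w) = 2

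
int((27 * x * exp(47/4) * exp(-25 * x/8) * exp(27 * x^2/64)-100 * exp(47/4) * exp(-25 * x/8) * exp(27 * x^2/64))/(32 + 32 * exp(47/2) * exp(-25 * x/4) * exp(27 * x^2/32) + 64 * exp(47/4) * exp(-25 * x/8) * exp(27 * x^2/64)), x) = exp(x/4 + 27*(x - 4)^2/64 + 5)/(exp(x/4 + 27*(x - 4)^2/64 + 5) + 1) + C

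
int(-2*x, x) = -x^2 + C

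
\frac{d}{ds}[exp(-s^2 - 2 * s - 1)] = (-2*s - 2)*exp(-s^2 - 2*s - 1)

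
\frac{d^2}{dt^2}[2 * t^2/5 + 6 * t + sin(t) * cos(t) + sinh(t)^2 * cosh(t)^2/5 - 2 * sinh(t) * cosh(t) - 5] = 4*(cosh(2*t) - 1)^2/5 - 2*sin(2*t) - 4*sinh(2*t) + 8*cosh(2*t)/5 - 2/5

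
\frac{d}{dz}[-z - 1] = -1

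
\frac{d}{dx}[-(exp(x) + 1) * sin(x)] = -sqrt(2)*exp(x)*sin(x + pi/4) - cos(x)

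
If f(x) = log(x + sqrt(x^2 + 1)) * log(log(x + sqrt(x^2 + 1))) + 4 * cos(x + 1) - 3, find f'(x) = (-4*x^2*sin(x + 1) - 4*x*sqrt(x^2 + 1)*sin(x + 1) + x*log(log(x + sqrt(x^2 + 1))) + x + sqrt(x^2 + 1)*log(log(x + sqrt(x^2 + 1))) + sqrt(x^2 + 1) - 4*sin(x + 1))/(x^2 + x*sqrt(x^2 + 1) + 1)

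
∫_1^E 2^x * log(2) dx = -2 + 2^E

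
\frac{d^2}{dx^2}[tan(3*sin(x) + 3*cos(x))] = 3*(-6*sin(2*x)*sin(3*sqrt(2)*sin(x + pi/4))/cos(3*sqrt(2)*sin(x + pi/4)) + 6*sin(3*sqrt(2)*sin(x + pi/4))/cos(3*sqrt(2)*sin(x + pi/4)) - sqrt(2)*sin(x + pi/4))/cos(3*sqrt(2)*sin(x + pi/4))^2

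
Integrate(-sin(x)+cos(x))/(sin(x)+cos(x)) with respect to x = log(sin(x + pi/4)) + C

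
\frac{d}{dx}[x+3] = 1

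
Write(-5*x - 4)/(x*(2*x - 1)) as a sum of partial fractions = -13/(2*x - 1) + 4/x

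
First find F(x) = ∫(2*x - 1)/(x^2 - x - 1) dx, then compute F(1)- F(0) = 0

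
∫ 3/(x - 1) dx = 3*log(x - 1) + C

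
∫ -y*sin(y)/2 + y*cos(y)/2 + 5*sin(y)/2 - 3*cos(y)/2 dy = sqrt(2)*(y - 4)*sin(y + pi/4)/2 + C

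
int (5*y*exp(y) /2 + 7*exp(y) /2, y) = (5*y + 2)*exp(y)/2 + C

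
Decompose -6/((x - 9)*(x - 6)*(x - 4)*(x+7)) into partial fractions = 3/(1144*(x + 7)) - 3/(55*(x - 4)) + 1/(13*(x - 6)) - 1/(40*(x - 9))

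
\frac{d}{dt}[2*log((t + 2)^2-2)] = (4*t + 8)/(t^2 + 4*t + 2)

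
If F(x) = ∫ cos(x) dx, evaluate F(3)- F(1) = -sin(1) + sin(3)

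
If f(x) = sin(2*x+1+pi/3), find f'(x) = 2*cos(2*x + 1 + pi/3)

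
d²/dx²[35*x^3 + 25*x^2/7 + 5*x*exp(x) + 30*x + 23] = 5*x*exp(x) + 210*x + 10*exp(x) + 50/7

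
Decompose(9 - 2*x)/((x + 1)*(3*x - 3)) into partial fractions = -11/(6*(x + 1)) + 7/(6*(x - 1))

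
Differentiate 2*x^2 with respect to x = 4*x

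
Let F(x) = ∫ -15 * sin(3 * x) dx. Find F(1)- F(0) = -5 + 5*cos(3)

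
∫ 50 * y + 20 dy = 25*y^2 + 20*y + C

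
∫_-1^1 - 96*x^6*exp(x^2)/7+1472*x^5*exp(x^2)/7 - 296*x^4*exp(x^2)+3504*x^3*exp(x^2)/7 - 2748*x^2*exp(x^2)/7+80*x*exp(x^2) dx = -1928*E/7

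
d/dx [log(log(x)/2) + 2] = 1/(x*log(x))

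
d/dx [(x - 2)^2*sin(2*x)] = 2*x^2*cos(2*x) + 2*x*sin(2*x) - 8*x*cos(2*x) - 4*sin(2*x) + 8*cos(2*x)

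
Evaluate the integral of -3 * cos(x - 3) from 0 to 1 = -3*sin(3) + 3*sin(2)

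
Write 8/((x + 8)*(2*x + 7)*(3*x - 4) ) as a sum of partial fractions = 18/(203*(3*x - 4)) - 32/(261*(2*x + 7)) + 2/(63*(x + 8))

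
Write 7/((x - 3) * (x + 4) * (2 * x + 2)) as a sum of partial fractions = 1/(6*(x + 4)) - 7/(24*(x + 1)) + 1/(8*(x - 3))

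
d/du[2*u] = 2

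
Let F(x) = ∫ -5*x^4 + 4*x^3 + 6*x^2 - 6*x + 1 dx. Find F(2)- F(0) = -10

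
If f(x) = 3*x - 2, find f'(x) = 3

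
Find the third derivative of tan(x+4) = 6*tan(x + 4)^4 + 8*tan(x + 4)^2 + 2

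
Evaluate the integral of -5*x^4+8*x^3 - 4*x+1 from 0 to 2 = -6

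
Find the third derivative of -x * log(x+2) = (x + 6)/(x^3 + 6*x^2 + 12*x + 8)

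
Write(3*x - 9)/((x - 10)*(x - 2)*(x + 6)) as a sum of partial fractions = -27/(128*(x + 6)) + 3/(64*(x - 2)) + 21/(128*(x - 10))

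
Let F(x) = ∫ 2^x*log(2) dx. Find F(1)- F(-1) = 3/2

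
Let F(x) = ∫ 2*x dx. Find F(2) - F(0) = 4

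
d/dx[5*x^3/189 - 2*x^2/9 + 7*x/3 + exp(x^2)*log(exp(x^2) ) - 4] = 2*x^3*exp(x^2) + 5*x^2/63 + 2*x*exp(x^2) - 4*x/9 + 7/3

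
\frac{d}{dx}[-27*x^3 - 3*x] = -81*x^2 - 3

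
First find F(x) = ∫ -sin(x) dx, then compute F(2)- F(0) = -1 + cos(2)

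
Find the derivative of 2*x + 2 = 2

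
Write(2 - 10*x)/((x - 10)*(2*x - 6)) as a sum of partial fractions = 2/(x - 3) - 7/(x - 10)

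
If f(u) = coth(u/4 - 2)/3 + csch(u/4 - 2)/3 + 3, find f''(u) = (2*cosh(u/4 - 2) + cosh(u/2 - 4)/2 + 3/2)/(48*sinh(u/4 - 2)^3)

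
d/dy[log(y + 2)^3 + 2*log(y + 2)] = (3*log(y + 2)^2 + 2)/(y + 2)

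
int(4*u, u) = 2*u^2 + C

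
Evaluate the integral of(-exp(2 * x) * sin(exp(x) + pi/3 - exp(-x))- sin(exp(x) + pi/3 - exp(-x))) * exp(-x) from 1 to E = cos(-exp(-E) + pi/3 + exp(E)) - cos(-exp(-1) + pi/3 + E)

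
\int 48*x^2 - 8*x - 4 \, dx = 16*x^3 - 4*x^2 - 4*x + C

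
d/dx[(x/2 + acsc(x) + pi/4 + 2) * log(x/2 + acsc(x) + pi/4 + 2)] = (x^2*sqrt(1 - 1/x^2)*log(x/2 + acsc(x) + pi/4 + 2) + x^2*sqrt(1 - 1/x^2) - 2*log(x/2 + acsc(x) + pi/4 + 2) - 2)/(2*x^2*sqrt(1 - 1/x^2))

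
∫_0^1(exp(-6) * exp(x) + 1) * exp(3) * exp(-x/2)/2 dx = -exp(5/2) - exp(-3) + exp(-5/2) + exp(3)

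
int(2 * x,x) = x^2 + C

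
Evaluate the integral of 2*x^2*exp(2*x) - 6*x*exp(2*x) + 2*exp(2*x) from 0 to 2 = -exp(4) - 3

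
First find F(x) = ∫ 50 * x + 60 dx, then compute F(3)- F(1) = 320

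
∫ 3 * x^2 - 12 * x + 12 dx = x^3 - 6*x^2 + 12*x + C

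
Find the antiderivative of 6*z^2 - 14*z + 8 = 2*z^3 - 7*z^2 + 8*z + C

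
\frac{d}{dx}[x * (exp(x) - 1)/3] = x*exp(x)/3 + exp(x)/3 - 1/3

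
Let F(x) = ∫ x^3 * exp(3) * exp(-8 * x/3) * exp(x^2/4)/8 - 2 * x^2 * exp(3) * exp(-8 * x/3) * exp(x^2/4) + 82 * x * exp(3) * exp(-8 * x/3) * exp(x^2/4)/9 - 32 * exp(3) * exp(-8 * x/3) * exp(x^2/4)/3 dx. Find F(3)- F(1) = -7*exp(7/12)/12 - 11*exp(-11/4)/4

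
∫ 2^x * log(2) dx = 2^x + C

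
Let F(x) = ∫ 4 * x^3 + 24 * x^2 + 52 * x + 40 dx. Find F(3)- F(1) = 576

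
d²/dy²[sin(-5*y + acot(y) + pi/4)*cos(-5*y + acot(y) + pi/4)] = 2*(-25*y^6*cos(10*y) - 50*y^5*sin(10*y) - 35*y^4*cos(10*y) - 119*y^3*sin(10*y) + 22*y^2*cos(10*y) - 73*y*sin(10*y) + 36*cos(10*y))/((y^2 + 1)*(y^4 + 2*y^2 + 1))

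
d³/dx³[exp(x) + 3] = exp(x)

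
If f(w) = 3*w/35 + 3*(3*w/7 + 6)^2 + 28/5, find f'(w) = 54*w/49 + 543/35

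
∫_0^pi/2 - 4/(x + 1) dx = -4*log(1 + pi/2)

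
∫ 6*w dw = 3*w^2 + C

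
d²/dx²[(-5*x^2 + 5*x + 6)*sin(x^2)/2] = 10*x^4*sin(x^2) - 10*x^3*sin(x^2) - 12*x^2*sin(x^2) - 25*x^2*cos(x^2) + 15*x*cos(x^2) - 5*sin(x^2) + 6*cos(x^2)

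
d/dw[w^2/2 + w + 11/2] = w + 1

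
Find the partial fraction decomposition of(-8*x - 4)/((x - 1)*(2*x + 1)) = -4/(x - 1)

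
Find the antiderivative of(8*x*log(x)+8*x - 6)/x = 2*(4*x - 3)*log(x) + C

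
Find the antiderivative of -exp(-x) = exp(-x) + C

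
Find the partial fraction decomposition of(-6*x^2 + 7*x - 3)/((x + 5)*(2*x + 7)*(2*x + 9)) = 156/(2*x + 9) - 101/(3*(2*x + 7)) - 188/(3*(x + 5))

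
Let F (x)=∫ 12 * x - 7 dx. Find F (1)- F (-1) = -14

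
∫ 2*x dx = x^2 + C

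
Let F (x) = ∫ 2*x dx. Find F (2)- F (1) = 3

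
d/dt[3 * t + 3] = 3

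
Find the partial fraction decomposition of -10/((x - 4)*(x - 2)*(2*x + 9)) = -40/(221*(2*x + 9)) + 5/(13*(x - 2)) - 5/(17*(x - 4))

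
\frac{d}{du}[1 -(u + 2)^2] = -2*u - 4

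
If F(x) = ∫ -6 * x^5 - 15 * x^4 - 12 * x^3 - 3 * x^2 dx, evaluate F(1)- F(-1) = -8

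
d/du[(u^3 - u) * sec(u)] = (u^3*sin(u)/cos(u) + 3*u^2 - u*sin(u)/cos(u) - 1)/cos(u)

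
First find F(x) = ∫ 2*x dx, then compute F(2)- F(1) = 3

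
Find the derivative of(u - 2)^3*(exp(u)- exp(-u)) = (u^3*exp(2*u) + u^3 - 3*u^2*exp(2*u) - 9*u^2 + 24*u + 4*exp(2*u) - 20)*exp(-u)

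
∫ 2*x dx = x^2 + C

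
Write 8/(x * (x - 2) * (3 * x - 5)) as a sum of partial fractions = -72/(5*(3*x - 5)) + 4/(x - 2) + 4/(5*x)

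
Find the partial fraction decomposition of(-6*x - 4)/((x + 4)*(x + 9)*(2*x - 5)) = -76/(299*(2*x - 5)) + 10/(23*(x + 9)) - 4/(13*(x + 4))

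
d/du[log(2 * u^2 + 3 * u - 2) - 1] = (4*u + 3)/(2*u^2 + 3*u - 2)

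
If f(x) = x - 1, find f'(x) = 1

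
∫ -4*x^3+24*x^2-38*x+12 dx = -x^4 + 8*x^3 - 19*x^2 + 12*x + C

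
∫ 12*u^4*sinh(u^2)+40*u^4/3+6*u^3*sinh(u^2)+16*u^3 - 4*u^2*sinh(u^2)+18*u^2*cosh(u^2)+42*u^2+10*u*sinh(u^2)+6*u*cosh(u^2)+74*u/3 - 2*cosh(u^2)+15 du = (2*u^2 + u + 6)*(4*u^3 + 4*u^2 + 7*u + 3)/3 + (6*u^3 + 3*u^2 - 2*u + 5)*cosh(u^2) + C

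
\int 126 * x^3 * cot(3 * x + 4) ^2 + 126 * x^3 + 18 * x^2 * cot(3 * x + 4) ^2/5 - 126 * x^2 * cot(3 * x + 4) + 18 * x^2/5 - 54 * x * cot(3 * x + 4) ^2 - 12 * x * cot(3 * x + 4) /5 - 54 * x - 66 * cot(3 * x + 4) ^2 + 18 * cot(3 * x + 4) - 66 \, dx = (-42*x^3 - 6*x^2/5 + 18*x + 22)*cot(3*x + 4) + C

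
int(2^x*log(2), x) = 2^x + C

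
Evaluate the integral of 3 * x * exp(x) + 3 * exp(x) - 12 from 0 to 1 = -12 + 3*E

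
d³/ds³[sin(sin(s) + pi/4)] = (3*sin(s)*sin(sin(s) + pi/4) - cos(s)^2*cos(sin(s) + pi/4) - cos(sin(s) + pi/4))*cos(s)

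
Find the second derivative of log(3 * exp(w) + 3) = exp(w)/(exp(2*w) + 2*exp(w) + 1)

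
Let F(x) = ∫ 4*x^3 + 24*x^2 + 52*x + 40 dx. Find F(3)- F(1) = 576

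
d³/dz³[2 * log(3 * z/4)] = 4/z^3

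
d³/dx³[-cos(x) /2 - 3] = -sin(x)/2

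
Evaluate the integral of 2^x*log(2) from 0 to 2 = 3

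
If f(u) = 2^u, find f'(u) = 2^u*log(2)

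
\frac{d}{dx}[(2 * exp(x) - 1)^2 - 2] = 8*exp(2*x) - 4*exp(x)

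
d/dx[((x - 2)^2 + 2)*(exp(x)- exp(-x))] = (x^2*exp(2*x) + x^2 - 2*x*exp(2*x) - 6*x + 2*exp(2*x) + 10)*exp(-x)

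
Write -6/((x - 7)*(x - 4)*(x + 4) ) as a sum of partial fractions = -3/(44*(x + 4)) + 1/(4*(x - 4)) - 2/(11*(x - 7))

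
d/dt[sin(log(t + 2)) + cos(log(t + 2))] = sqrt(2)*cos(log(t + 2) + pi/4)/(t + 2)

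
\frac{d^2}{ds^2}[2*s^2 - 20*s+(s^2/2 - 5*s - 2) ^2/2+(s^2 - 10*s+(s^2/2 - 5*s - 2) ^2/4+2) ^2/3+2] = 7*s^6/96 - 35*s^5/16 + 385*s^4/16 - 350*s^3/3 + 941*s^2/4 - 165*s + 212/3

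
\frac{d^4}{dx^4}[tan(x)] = 24*tan(x)^5 + 40*tan(x)^3 + 16*tan(x)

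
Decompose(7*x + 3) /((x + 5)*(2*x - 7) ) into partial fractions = 55/(17*(2*x - 7)) + 32/(17*(x + 5))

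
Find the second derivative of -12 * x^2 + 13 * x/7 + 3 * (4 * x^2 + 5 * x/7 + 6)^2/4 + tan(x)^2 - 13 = 144*x^2 + 180*x/7 + 6*tan(x)^4 + 8*tan(x)^2 + 4975/98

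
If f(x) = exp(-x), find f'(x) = -exp(-x)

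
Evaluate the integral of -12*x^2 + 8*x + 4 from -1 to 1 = 0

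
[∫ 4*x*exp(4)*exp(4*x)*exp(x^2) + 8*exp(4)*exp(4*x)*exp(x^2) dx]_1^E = -2*exp(9) + 2*exp((2 + E)^2)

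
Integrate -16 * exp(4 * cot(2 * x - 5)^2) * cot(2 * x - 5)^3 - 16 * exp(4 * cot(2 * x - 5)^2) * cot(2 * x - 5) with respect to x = exp(4*cot(2*x - 5)^2) + C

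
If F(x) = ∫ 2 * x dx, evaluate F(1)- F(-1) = 0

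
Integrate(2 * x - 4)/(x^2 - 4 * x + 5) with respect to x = log(2*(x - 2)^2 + 2) + C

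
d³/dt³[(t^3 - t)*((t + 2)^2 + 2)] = 60*t^2 + 96*t + 30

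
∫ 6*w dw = 3*w^2 + C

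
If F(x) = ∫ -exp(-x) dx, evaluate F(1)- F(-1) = -E + exp(-1)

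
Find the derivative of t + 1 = 1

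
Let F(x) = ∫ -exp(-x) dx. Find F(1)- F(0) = -1 + exp(-1)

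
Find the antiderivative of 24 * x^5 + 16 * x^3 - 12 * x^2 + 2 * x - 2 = 4*x^6 + 4*x^4 - 4*x^3 + x^2 - 2*x + C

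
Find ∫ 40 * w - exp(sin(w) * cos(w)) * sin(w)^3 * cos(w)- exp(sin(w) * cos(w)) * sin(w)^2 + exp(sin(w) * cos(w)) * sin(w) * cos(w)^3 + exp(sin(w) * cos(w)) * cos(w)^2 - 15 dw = 20*w^2 - 15*w + exp(sin(2*w)/2)*sin(2*w)/2 + C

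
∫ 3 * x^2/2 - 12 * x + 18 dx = x^3/2 - 6*x^2 + 18*x + C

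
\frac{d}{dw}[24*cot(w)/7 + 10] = -24/(7*sin(w)^2)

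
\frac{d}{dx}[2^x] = 2^x*log(2)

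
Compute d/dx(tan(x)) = cos(x)^(-2)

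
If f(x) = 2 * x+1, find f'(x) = 2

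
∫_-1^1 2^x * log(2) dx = 3/2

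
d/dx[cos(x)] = -sin(x)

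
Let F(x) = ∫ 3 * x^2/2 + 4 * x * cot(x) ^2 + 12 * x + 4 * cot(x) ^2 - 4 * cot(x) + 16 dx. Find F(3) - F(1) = 8*cot(1) + 69 - 16*cot(3)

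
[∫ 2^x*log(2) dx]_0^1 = 1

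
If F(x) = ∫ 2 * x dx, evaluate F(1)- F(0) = 1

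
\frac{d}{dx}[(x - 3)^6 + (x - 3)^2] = 6*x^5 - 90*x^4 + 540*x^3 - 1620*x^2 + 2432*x - 1464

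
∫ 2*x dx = x^2 + C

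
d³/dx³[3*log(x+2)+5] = 6/(x^3 + 6*x^2 + 12*x + 8)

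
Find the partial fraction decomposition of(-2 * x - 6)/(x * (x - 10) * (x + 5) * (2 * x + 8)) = -2/(75*(x + 5)) + 1/(56*(x + 4)) - 13/(2100*(x - 10)) + 3/(200*x)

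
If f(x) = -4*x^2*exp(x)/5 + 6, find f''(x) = -4*x^2*exp(x)/5 - 16*x*exp(x)/5 - 8*exp(x)/5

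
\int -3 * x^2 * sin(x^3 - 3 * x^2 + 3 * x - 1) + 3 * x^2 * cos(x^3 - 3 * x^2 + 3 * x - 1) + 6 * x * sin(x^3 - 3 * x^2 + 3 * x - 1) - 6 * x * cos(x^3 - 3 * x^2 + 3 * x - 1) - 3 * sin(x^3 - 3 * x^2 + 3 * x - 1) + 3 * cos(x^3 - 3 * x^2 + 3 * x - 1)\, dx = sin((x - 1)^3) + cos((x - 1)^3) + C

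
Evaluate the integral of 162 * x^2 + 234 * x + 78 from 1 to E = -269 - 6*E + (2 + 3*E)^2 + 2*(2 + 3*E)^3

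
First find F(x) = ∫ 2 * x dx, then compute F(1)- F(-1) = 0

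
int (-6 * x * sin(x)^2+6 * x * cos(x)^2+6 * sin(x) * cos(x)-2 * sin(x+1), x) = 3*x*sin(2*x) + 2*cos(x + 1) + C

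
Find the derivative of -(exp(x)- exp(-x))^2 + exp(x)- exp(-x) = (-2*exp(4*x) + exp(3*x) + exp(x) + 2)*exp(-2*x)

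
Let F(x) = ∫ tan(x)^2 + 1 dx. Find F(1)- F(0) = tan(1)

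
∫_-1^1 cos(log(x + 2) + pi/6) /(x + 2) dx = -1/2 + sin(pi/6 + log(3))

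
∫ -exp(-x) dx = exp(-x) + C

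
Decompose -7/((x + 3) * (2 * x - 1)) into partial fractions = -2/(2*x - 1) + 1/(x + 3)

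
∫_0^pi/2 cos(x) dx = 1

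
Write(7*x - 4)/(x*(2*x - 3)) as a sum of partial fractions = 13/(3*(2*x - 3)) + 4/(3*x)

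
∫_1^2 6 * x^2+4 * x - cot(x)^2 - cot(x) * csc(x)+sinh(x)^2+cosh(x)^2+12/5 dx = -sinh(2)/2 - csc(1) - cot(1) + cot(2) + csc(2) + sinh(4)/2 + 117/5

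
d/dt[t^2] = 2*t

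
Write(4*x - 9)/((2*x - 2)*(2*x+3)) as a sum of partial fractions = 3/(2*x + 3) - 1/(2*(x - 1))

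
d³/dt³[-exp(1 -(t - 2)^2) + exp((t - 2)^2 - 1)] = (8*t^3*exp(2*t^2 - 8*t + 6) + 8*t^3 - 48*t^2*exp(2*t^2 - 8*t + 6) - 48*t^2 + 108*t*exp(2*t^2 - 8*t + 6) + 84*t - 88*exp(2*t^2 - 8*t + 6) - 40)*exp(-t^2 + 4*t - 3)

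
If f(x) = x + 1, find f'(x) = 1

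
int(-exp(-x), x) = exp(-x) + C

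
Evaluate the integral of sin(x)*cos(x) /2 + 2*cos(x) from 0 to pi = 0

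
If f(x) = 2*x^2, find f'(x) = 4*x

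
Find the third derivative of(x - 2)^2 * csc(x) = (x^2*cos(x)/sin(x) - 6*x^2*cos(x)/sin(x)^3 - 6*x - 4*x*cos(x)/sin(x) + 12*x/sin(x)^2 + 24*x*cos(x)/sin(x)^3 + 12 - 2*cos(x)/sin(x) - 24/sin(x)^2 - 24*cos(x)/sin(x)^3)/sin(x)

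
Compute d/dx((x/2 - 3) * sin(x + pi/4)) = x*cos(x + pi/4)/2 + sin(x + pi/4)/2 - 3*cos(x + pi/4)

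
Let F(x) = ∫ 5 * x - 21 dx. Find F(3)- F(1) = -22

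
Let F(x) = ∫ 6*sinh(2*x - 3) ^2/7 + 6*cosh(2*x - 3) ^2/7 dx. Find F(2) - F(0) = 3*sinh(2)/14 + 3*sinh(6)/14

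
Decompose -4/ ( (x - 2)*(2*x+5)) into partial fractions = 8/(9*(2*x + 5)) - 4/(9*(x - 2))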